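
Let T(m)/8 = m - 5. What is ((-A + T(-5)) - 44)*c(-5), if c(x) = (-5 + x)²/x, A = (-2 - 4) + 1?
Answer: 2380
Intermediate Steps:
T(m) = -40 + 8*m (T(m) = 8*(m - 5) = 8*(-5 + m) = -40 + 8*m)
A = -5 (A = -6 + 1 = -5)
c(x) = (-5 + x)²/x
((-A + T(-5)) - 44)*c(-5) = ((-1*(-5) + (-40 + 8*(-5))) - 44)*((-5 - 5)²/(-5)) = ((5 + (-40 - 40)) - 44)*(-⅕*(-10)²) = ((5 - 80) - 44)*(-⅕*100) = (-75 - 44)*(-20) = -119*(-20) = 2380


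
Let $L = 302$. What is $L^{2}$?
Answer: $91204$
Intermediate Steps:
$L^{2} = 302^{2} = 91204$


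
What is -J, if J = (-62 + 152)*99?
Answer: -8910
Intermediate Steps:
J = 8910 (J = 90*99 = 8910)
-J = -1*8910 = -8910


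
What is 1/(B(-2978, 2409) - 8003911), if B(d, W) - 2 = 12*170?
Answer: -1/8001869 ≈ -1.2497e-7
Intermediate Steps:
B(d, W) = 2042 (B(d, W) = 2 + 12*170 = 2 + 2040 = 2042)
1/(B(-2978, 2409) - 8003911) = 1/(2042 - 8003911) = 1/(-8001869) = -1/8001869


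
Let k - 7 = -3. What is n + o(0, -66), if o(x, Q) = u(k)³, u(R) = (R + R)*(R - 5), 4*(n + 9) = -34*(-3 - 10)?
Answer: -821/2 ≈ -410.50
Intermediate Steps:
n = 203/2 (n = -9 + (-34*(-3 - 10))/4 = -9 + (-34*(-13))/4 = -9 + (¼)*442 = -9 + 221/2 = 203/2 ≈ 101.50)
k = 4 (k = 7 - 3 = 4)
u(R) = 2*R*(-5 + R) (u(R) = (2*R)*(-5 + R) = 2*R*(-5 + R))
o(x, Q) = -512 (o(x, Q) = (2*4*(-5 + 4))³ = (2*4*(-1))³ = (-8)³ = -512)
n + o(0, -66) = 203/2 - 512 = -821/2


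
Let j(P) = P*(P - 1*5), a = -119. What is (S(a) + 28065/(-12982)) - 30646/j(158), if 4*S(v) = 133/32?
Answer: -24006526463/10042459776 ≈ -2.3905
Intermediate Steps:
S(v) = 133/128 (S(v) = (133/32)/4 = (133*(1/32))/4 = (¼)*(133/32) = 133/128)
j(P) = P*(-5 + P) (j(P) = P*(P - 5) = P*(-5 + P))
(S(a) + 28065/(-12982)) - 30646/j(158) = (133/128 + 28065/(-12982)) - 30646*1/(158*(-5 + 158)) = (133/128 + 28065*(-1/12982)) - 30646/(158*153) = (133/128 - 28065/12982) - 30646/24174 = -932857/830848 - 30646*1/24174 = -932857/830848 - 15323/12087 = -24006526463/10042459776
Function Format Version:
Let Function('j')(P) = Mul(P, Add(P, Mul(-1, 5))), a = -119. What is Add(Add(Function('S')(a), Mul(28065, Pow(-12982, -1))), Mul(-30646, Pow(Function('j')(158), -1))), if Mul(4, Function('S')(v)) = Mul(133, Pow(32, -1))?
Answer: Rational(-24006526463, 10042459776) ≈ -2.3905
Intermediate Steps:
Function('S')(v) = Rational(133, 128) (Function('S')(v) = Mul(Rational(1, 4), Mul(133, Pow(32, -1))) = Mul(Rational(1, 4), Mul(133, Rational(1, 32))) = Mul(Rational(1, 4), Rational(133, 32)) = Rational(133, 128))
Function('j')(P) = Mul(P, Add(-5, P)) (Function('j')(P) = Mul(P, Add(P, -5)) = Mul(P, Add(-5, P)))
Add(Add(Function('S')(a), Mul(28065, Pow(-12982, -1))), Mul(-30646, Pow(Function('j')(158), -1))) = Add(Add(Rational(133, 128), Mul(28065, Pow(-12982, -1))), Mul(-30646, Pow(Mul(158, Add(-5, 158)), -1))) = Add(Add(Rational(133, 128), Mul(28065, Rational(-1, 12982))), Mul(-30646, Pow(Mul(158, 153), -1))) = Add(Add(Rational(133, 128), Rational(-28065, 12982)), Mul(-30646, Pow(24174, -1))) = Add(Rational(-932857, 830848), Mul(-30646, Rational(1, 24174))) = Add(Rational(-932857, 830848), Rational(-15323, 12087)) = Rational(-24006526463, 10042459776)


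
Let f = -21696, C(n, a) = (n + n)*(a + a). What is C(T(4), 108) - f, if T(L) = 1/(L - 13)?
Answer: 21648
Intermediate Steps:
T(L) = 1/(-13 + L)
C(n, a) = 4*a*n (C(n, a) = (2*n)*(2*a) = 4*a*n)
C(T(4), 108) - f = 4*108/(-13 + 4) - 1*(-21696) = 4*108/(-9) + 21696 = 4*108*(-⅑) + 21696 = -48 + 21696 = 21648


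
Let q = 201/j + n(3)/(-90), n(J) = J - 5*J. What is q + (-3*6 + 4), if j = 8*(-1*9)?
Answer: -1999/120 ≈ -16.658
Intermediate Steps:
j = -72 (j = 8*(-9) = -72)
n(J) = -4*J
q = -319/120 (q = 201/(-72) - 4*3/(-90) = 201*(-1/72) - 12*(-1/90) = -67/24 + 2/15 = -319/120 ≈ -2.6583)
q + (-3*6 + 4) = -319/120 + (-3*6 + 4) = -319/120 + (-18 + 4) = -319/120 - 14 = -1999/120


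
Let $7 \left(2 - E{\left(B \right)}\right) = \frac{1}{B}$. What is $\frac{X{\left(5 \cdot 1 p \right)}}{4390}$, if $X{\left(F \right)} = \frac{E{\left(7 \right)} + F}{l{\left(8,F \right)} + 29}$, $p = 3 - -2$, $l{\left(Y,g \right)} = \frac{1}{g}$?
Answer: $\frac{3305}{15616986} \approx 0.00021163$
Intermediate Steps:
$p = 5$ ($p = 3 + 2 = 5$)
$E{\left(B \right)} = 2 - \frac{1}{7 B}$
$X{\left(F \right)} = \frac{\frac{97}{49} + F}{29 + \frac{1}{F}}$ ($X{\left(F \right)} = \frac{\left(2 - \frac{1}{7 \cdot 7}\right) + F}{\frac{1}{F} + 29} = \frac{\left(2 - \frac{1}{49}\right) + F}{29 + \frac{1}{F}} = \frac{\frac{97}{49} + F}{29 + \frac{1}{F}}$)
$\frac{X{\left(5 \cdot 1 p \right)}}{4390} = \frac{\frac{1}{49} \cdot 5 \cdot 1 \cdot 5 \frac{1}{1 + 29 \cdot 5 \cdot 1 \cdot 5} \left(97 + 49 \cdot 5 \cdot 1 \cdot 5\right)}{4390} = \frac{5 \cdot 5 \left(97 + 49 \cdot 5 \cdot 5\right)}{49 \left(1 + 29 \cdot 5 \cdot 5\right)} \frac{1}{4390} = \frac{1}{49} \cdot 25 \frac{1}{1 + 29 \cdot 25} \left(97 + 49 \cdot 25\right) \frac{1}{4390} = \frac{1}{49} \cdot 25 \frac{1}{1 + 725} \left(97 + 1225\right) \frac{1}{4390} = \frac{1}{49} \cdot 25 \cdot \frac{1}{726} \cdot 1322 \cdot \frac{1}{4390} = \frac{16525}{17787} \cdot \frac{1}{4390} = \frac{3305}{15616986}$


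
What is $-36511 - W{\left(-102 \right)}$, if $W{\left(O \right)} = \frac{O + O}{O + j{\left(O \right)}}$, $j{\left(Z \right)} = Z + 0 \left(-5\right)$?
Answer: $-36512$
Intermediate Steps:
$j{\left(Z \right)} = Z$ ($j{\left(Z \right)} = Z + 0 = Z$)
$W{\left(O \right)} = 1$ ($W{\left(O \right)} = \frac{O + O}{O + O} = \frac{2 O}{2 O} = 2 O \frac{1}{2 O} = 1$)
$-36511 - W{\left(-102 \right)} = -36511 - 1 = -36512$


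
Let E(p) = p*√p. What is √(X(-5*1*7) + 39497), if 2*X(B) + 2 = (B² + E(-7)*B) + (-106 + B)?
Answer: √(160152 + 490*I*√7)/2 ≈ 200.1 + 0.80987*I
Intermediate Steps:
E(p) = p^(3/2)
X(B) = -54 + B/2 + B²/2 - 7*I*B*√7/2 (X(B) = -1 + ((B² + (-7)^(3/2)*B) + (-106 + B))/2 = -1 + ((B² + (-7*I*√7)*B) + (-106 + B))/2 = -1 + ((B² - 7*I*B*√7) + (-106 + B))/2 = -1 + (-106 + B + B² - 7*I*B*√7)/2 = -1 + (-53 + B/2 + B²/2 - 7*I*B*√7/2) = -54 + B/2 + B²/2 - 7*I*B*√7/2)
√(X(-5*1*7) + 39497) = √((-54 + (-5*1*7)/2 + (-5*1*7)²/2 - 7*I*-5*1*7*√7/2) + 39497) = √((-54 + (-5*7)/2 + (-5*7)²/2 - 7*I*(-5*7)*√7/2) + 39497) = √((-54 + (½)*(-35) + (½)*(-35)² - 7/2*I*(-35)*√7) + 39497) = √((-54 - 35/2 + (½)*1225 + 245*I*√7/2) + 39497) = √((-54 - 35/2 + 1225/2 + 245*I*√7/2) + 39497) = √((541 + 245*I*√7/2) + 39497) = √(40038 + 245*I*√7/2)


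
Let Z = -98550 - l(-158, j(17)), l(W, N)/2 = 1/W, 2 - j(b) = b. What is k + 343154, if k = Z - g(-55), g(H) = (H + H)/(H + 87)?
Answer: 309183817/1264 ≈ 2.4461e+5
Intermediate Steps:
j(b) = 2 - b
l(W, N) = 2/W
Z = -7785449/79 (Z = -98550 - 2/(-158) = -98550 - 2*(-1)/158 = -98550 - 1*(-1/79) = -98550 + 1/79 = -7785449/79 ≈ -98550.)
g(H) = 2*H/(87 + H) (g(H) = (2*H)/(87 + H) = 2*H/(87 + H))
k = -124562839/1264 (k = -7785449/79 - 2*(-55)/(87 - 55) = -7785449/79 - 2*(-55)/32 = -7785449/79 - 1*(-55/16) = -7785449/79 + 55/16 = -124562839/1264 ≈ -98547.)
k + 343154 = -124562839/1264 + 343154 = 309183817/1264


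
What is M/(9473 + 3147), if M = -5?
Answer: -1/2524 ≈ -0.00039620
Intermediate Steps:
M/(9473 + 3147) = -5/(9473 + 3147) = -5/12620 = -5*1/12620 = -1/2524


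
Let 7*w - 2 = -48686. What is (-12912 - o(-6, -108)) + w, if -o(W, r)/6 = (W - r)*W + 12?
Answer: -164268/7 ≈ -23467.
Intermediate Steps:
o(W, r) = -72 - 6*W*(W - r) (o(W, r) = -6*((W - r)*W + 12) = -6*(W*(W - r) + 12) = -6*(12 + W*(W - r)) = -72 - 6*W*(W - r))
w = -48684/7 (w = 2/7 + (⅐)*(-48686) = 2/7 - 48686/7 = -48684/7 ≈ -6954.9)
(-12912 - o(-6, -108)) + w = (-12912 - (-72 - 6*(-6)² + 6*(-6)*(-108))) - 48684/7 = (-12912 - (-72 - 6*36 + 3888)) - 48684/7 = (-12912 - (-72 - 216 + 3888)) - 48684/7 = (-12912 - 1*3600) - 48684/7 = (-12912 - 3600) - 48684/7 = -16512 - 48684/7 = -164268/7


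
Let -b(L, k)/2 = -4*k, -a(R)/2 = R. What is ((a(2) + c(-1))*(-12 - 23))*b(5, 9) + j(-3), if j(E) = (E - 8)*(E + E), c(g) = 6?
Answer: -4974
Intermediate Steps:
a(R) = -2*R
b(L, k) = 8*k (b(L, k) = -(-8)*k = 8*k)
j(E) = 2*E*(-8 + E) (j(E) = (-8 + E)*(2*E) = 2*E*(-8 + E))
((a(2) + c(-1))*(-12 - 23))*b(5, 9) + j(-3) = ((-2*2 + 6)*(-12 - 23))*(8*9) + 2*(-3)*(-8 - 3) = ((-4 + 6)*(-35))*72 + 2*(-3)*(-11) = (2*(-35))*72 + 66 = -70*72 + 66 = -5040 + 66 = -4974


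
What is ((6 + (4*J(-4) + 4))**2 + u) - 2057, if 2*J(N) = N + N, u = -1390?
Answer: -3411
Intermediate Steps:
J(N) = N (J(N) = (N + N)/2 = (2*N)/2 = N)
((6 + (4*J(-4) + 4))**2 + u) - 2057 = ((6 + (4*(-4) + 4))**2 - 1390) - 2057 = ((6 + (-16 + 4))**2 - 1390) - 2057 = ((6 - 12)**2 - 1390) - 2057 = ((-6)**2 - 1390) - 2057 = (36 - 1390) - 2057 = -1354 - 2057 = -3411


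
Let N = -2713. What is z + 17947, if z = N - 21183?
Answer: -5949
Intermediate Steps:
z = -23896 (z = -2713 - 21183 = -23896)
z + 17947 = -23896 + 17947 = -5949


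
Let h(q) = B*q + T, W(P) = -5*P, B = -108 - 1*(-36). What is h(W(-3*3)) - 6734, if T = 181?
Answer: -9793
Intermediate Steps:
B = -72 (B = -108 + 36 = -72)
h(q) = 181 - 72*q (h(q) = -72*q + 181 = 181 - 72*q)
h(W(-3*3)) - 6734 = (181 - (-360)*(-3*3)) - 6734 = (181 - (-360)*(-9)) - 6734 = (181 - 72*45) - 6734 = (181 - 3240) - 6734 = -3059 - 6734 = -9793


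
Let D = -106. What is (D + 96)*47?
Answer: -470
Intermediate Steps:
(D + 96)*47 = (-106 + 96)*47 = -10*47 = -470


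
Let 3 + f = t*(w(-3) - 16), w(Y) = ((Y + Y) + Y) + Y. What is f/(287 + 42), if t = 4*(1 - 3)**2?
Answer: -451/329 ≈ -1.3708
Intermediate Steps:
w(Y) = 4*Y (w(Y) = (2*Y + Y) + Y = 3*Y + Y = 4*Y)
t = 16 (t = 4*(-2)**2 = 4*4 = 16)
f = -451 (f = -3 + 16*(4*(-3) - 16) = -3 + 16*(-12 - 16) = -3 + 16*(-28) = -3 - 448 = -451)
f/(287 + 42) = -451/(287 + 42) = -451/329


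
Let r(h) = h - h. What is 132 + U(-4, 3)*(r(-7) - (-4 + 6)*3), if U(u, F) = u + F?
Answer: 138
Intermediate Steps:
U(u, F) = F + u
r(h) = 0
132 + U(-4, 3)*(r(-7) - (-4 + 6)*3) = 132 + (3 - 4)*(0 - (-4 + 6)*3) = 132 - (0 - 2*3) = 132 - (0 - 1*6) = 132 - (0 - 6) = 132 - 1*(-6) = 132 + 6 = 138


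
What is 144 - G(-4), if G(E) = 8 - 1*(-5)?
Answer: 131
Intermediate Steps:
G(E) = 13 (G(E) = 8 + 5 = 13)
144 - G(-4) = 144 - 1*13 = 144 - 13 = 131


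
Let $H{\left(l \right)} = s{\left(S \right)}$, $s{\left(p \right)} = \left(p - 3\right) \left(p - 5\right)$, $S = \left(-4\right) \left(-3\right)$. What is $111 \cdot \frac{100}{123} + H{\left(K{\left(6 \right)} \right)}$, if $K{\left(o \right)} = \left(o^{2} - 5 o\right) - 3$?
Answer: $\frac{6283}{41} \approx 153.24$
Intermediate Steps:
$K{\left(o \right)} = -3 + o^{2} - 5 o$
$S = 12$
$s{\left(p \right)} = \left(-5 + p\right) \left(-3 + p\right)$ ($s{\left(p \right)} = \left(-3 + p\right) \left(-5 + p\right) = \left(-5 + p\right) \left(-3 + p\right)$)
$H{\left(l \right)} = 63$ ($H{\left(l \right)} = 15 + 12^{2} - 96 = 15 + 144 - 96 = 63$)
$111 \cdot \frac{100}{123} + H{\left(K{\left(6 \right)} \right)} = 111 \cdot \frac{100}{123} + 63 = \frac{3700}{41} + 63 = \frac{6283}{41}$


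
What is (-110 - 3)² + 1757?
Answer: 14526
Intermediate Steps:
(-110 - 3)² + 1757 = (-113)² + 1757 = 12769 + 1757 = 14526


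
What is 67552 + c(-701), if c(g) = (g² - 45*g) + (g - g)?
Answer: 590498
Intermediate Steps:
c(g) = g² - 45*g (c(g) = (g² - 45*g) + 0 = g² - 45*g)
67552 + c(-701) = 67552 - 701*(-45 - 701) = 67552 - 701*(-746) = 67552 + 522946 = 590498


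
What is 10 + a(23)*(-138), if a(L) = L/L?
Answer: -128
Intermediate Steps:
a(L) = 1
10 + a(23)*(-138) = 10 + 1*(-138) = 10 - 138 = -128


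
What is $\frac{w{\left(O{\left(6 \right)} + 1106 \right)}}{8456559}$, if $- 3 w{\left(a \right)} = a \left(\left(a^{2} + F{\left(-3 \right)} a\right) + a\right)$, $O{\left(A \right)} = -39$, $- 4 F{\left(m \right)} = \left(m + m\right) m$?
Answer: $- \frac{807188701}{16913118} \approx -47.726$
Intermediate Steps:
$F{\left(m \right)} = - \frac{m^{2}}{2}$ ($F{\left(m \right)} = - \frac{\left(m + m\right) m}{4} = - \frac{2 m m}{4} = - \frac{2 m^{2}}{4} = - \frac{m^{2}}{2}$)
$w{\left(a \right)} = - \frac{a \left(a^{2} - \frac{7 a}{2}\right)}{3}$ ($w{\left(a \right)} = - \frac{a \left(\left(a^{2} + - \frac{\left(-3\right)^{2}}{2} a\right) + a\right)}{3} = - \frac{a \left(\left(a^{2} + \left(- \frac{1}{2}\right) 9 a\right) + a\right)}{3} = - \frac{a \left(\left(a^{2} - \frac{9 a}{2}\right) + a\right)}{3} = - \frac{a \left(a^{2} - \frac{7 a}{2}\right)}{3}$)
$\frac{w{\left(O{\left(6 \right)} + 1106 \right)}}{8456559} = \frac{\frac{1}{6} \left(-39 + 1106\right)^{2} \left(7 - 2 \left(-39 + 1106\right)\right)}{8456559} = \frac{1067^{2} \left(7 - 2134\right)}{6} \cdot \frac{1}{8456559} = \frac{1}{6} \cdot 1138489 \left(7 - 2134\right) \frac{1}{8456559} = \frac{1}{6} \cdot 1138489 \left(-2127\right) \frac{1}{8456559} = \left(- \frac{807188701}{2}\right) \frac{1}{8456559} = - \frac{807188701}{16913118}$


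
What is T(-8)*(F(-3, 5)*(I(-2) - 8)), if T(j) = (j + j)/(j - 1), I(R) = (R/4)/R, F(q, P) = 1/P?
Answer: -124/45 ≈ -2.7556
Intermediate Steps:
I(R) = ¼ (I(R) = (R*(¼))/R = (R/4)/R = ¼)
T(j) = 2*j/(-1 + j) (T(j) = (2*j)/(-1 + j) = 2*j/(-1 + j))
T(-8)*(F(-3, 5)*(I(-2) - 8)) = (2*(-8)/(-1 - 8))*((¼ - 8)/5) = (2*(-8)/(-9))*((⅕)*(-31/4)) = (2*(-8)*(-⅑))*(-31/20) = (16/9)*(-31/20) = -124/45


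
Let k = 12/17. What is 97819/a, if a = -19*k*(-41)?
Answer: 1662923/9348 ≈ 177.89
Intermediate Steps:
k = 12/17 (k = 12*(1/17) = 12/17 ≈ 0.70588)
a = 9348/17 (a = -19*12/17*(-41) = -228/17*(-41) = 9348/17 ≈ 549.88)
97819/a = 97819/(9348/17) = 97819*(17/9348) = 1662923/9348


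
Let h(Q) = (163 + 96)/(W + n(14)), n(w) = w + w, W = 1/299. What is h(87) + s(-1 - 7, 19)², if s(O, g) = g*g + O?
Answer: 1043428598/8373 ≈ 1.2462e+5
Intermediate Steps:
W = 1/299 ≈ 0.0033445
s(O, g) = O + g² (s(O, g) = g² + O = O + g²)
n(w) = 2*w
h(Q) = 77441/8373 (h(Q) = (163 + 96)/(1/299 + 2*14) = 259/(1/299 + 28) = 259/(8373/299) = 259*(299/8373) = 77441/8373)
h(87) + s(-1 - 7, 19)² = 77441/8373 + ((-1 - 7) + 19²)² = 77441/8373 + (-8 + 361)² = 77441/8373 + 353² = 77441/8373 + 124609 = 1043428598/8373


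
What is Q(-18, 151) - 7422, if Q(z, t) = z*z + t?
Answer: -6947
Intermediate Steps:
Q(z, t) = t + z² (Q(z, t) = z² + t = t + z²)
Q(-18, 151) - 7422 = (151 + (-18)²) - 7422 = (151 + 324) - 7422 = 475 - 7422 = -6947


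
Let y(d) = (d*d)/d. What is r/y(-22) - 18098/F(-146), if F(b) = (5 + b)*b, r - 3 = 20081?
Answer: -103461845/113223 ≈ -913.79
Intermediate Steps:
r = 20084 (r = 3 + 20081 = 20084)
F(b) = b*(5 + b)
y(d) = d (y(d) = d²/d = d)
r/y(-22) - 18098/F(-146) = 20084/(-22) - 18098*(-1/(146*(5 - 146))) = 20084*(-1/22) - 18098/((-146*(-141))) = -10042/11 - 18098/20586 = -10042/11 - 18098*1/20586 = -10042/11 - 9049/10293 = -103461845/113223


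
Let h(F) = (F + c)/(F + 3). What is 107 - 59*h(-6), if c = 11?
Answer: 616/3 ≈ 205.33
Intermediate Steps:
h(F) = (11 + F)/(3 + F) (h(F) = (F + 11)/(F + 3) = (11 + F)/(3 + F))
107 - 59*h(-6) = 107 - 59*(11 - 6)/(3 - 6) = 107 - 59*5/(-3) = 107 - (-59)*5/3 = 107 - 59*(-5/3) = 107 + 295/3 = 616/3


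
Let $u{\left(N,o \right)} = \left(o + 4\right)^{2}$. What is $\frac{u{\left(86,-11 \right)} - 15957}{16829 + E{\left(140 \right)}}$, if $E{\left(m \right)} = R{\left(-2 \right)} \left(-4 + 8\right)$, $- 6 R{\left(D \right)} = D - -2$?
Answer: $- \frac{15908}{16829} \approx -0.94527$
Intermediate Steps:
$R{\left(D \right)} = - \frac{1}{3} - \frac{D}{6}$ ($R{\left(D \right)} = - \frac{D - -2}{6} = - \frac{D + 2}{6} = - \frac{2 + D}{6} = - \frac{1}{3} - \frac{D}{6}$)
$u{\left(N,o \right)} = \left(4 + o\right)^{2}$
$E{\left(m \right)} = 0$ ($E{\left(m \right)} = \left(- \frac{1}{3} - - \frac{1}{3}\right) \left(-4 + 8\right) = \left(- \frac{1}{3} + \frac{1}{3}\right) 4 = 0 \cdot 4 = 0$)
$\frac{u{\left(86,-11 \right)} - 15957}{16829 + E{\left(140 \right)}} = \frac{\left(4 - 11\right)^{2} - 15957}{16829 + 0} = \frac{\left(-7\right)^{2} - 15957}{16829} = \left(49 - 15957\right) \frac{1}{16829} = \left(-15908\right) \frac{1}{16829} = - \frac{15908}{16829}$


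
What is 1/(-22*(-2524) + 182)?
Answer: 1/55710 ≈ 1.7950e-5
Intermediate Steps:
1/(-22*(-2524) + 182) = 1/(55528 + 182) = 1/55710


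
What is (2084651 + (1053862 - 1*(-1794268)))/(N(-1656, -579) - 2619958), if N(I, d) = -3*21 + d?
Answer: -4932781/2620600 ≈ -1.8823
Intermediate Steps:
N(I, d) = -63 + d
(2084651 + (1053862 - 1*(-1794268)))/(N(-1656, -579) - 2619958) = (2084651 + (1053862 - 1*(-1794268)))/((-63 - 579) - 2619958) = (2084651 + (1053862 + 1794268))/(-642 - 2619958) = (2084651 + 2848130)/(-2620600) = 4932781*(-1/2620600) = -4932781/2620600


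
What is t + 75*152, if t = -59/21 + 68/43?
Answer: 10293091/903 ≈ 11399.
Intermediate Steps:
t = -1109/903 (t = -59*1/21 + 68*(1/43) = -59/21 + 68/43 = -1109/903 ≈ -1.2281)
t + 75*152 = -1109/903 + 75*152 = -1109/903 + 11400 = 10293091/903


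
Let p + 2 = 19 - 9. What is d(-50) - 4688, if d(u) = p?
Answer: -4680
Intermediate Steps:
p = 8 (p = -2 + (19 - 9) = -2 + 10 = 8)
d(u) = 8
d(-50) - 4688 = 8 - 4688 = -4680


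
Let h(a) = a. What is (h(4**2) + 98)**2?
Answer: 12996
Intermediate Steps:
(h(4**2) + 98)**2 = (4**2 + 98)**2 = (16 + 98)**2 = 114**2 = 12996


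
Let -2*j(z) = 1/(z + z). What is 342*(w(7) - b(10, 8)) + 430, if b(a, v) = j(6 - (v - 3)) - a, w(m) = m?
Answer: 12659/2 ≈ 6329.5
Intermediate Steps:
j(z) = -1/(4*z) (j(z) = -1/(2*(z + z)) = -1/(2*z)/2 = -1/(4*z))
b(a, v) = -a - 1/(4*(9 - v)) (b(a, v) = -1/(4*(6 - (v - 3))) - a = -1/(4*(6 - (-3 + v))) - a = -1/(4*(6 + (3 - v))) - a = -1/(4*(9 - v)) - a = -a - 1/(4*(9 - v)))
342*(w(7) - b(10, 8)) + 430 = 342*(7 - (1/4 - 1*10*(-9 + 8))/(-9 + 8)) + 430 = 342*(7 - (1/4 - 1*10*(-1))/(-1)) + 430 = 342*(7 - (-1)*(1/4 + 10)) + 430 = 342*(7 - (-1)*41/4) + 430 = 342*(7 - 1*(-41/4)) + 430 = 342*(7 + 41/4) + 430 = 342*(69/4) + 430 = 11799/2 + 430 = 12659/2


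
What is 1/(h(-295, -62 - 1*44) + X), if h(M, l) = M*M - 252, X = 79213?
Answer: 1/165986 ≈ 6.0246e-6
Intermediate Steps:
h(M, l) = -252 + M**2 (h(M, l) = M**2 - 252 = -252 + M**2)
1/(h(-295, -62 - 1*44) + X) = 1/((-252 + (-295)**2) + 79213) = 1/((-252 + 87025) + 79213) = 1/(86773 + 79213) = 1/165986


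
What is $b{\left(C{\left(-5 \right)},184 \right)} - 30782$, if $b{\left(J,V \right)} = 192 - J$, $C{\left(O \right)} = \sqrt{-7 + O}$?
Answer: $-30590 - 2 i \sqrt{3} \approx -30590.0 - 3.4641 i$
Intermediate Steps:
$b{\left(C{\left(-5 \right)},184 \right)} - 30782 = \left(192 - \sqrt{-7 - 5}\right) - 30782 = \left(192 - \sqrt{-12}\right) - 30782 = \left(192 - 2 i \sqrt{3}\right) - 30782 = -30590 - 2 i \sqrt{3}$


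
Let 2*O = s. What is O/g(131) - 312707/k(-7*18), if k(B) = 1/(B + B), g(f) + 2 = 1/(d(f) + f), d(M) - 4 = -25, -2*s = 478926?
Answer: 5756948127/73 ≈ 7.8862e+7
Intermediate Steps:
s = -239463 (s = -1/2*478926 = -239463)
d(M) = -21 (d(M) = 4 - 25 = -21)
O = -239463/2 (O = (1/2)*(-239463) = -239463/2 ≈ -1.1973e+5)
g(f) = -2 + 1/(-21 + f)
k(B) = 1/(2*B)
O/g(131) - 312707/k(-7*18) = -239463*(-21 + 131)/(43 - 2*131)/2 - 312707/(1/(2*((-7*18)))) = -239463*110/(43 - 262)/2 - 312707/((1/2)/(-126)) = -239463/(2*((1/110)*(-219))) - 312707/((1/2)*(-1/126)) = -239463/(2*(-219/110)) - 312707/(-1/252) = -239463/2*(-110/219) - 312707*(-252) = 4390155/73 + 78802164 = 5756948127/73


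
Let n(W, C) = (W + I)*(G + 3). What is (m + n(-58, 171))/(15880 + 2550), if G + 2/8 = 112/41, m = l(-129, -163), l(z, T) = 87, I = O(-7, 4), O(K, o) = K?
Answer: -44167/3022520 ≈ -0.014613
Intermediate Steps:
I = -7
m = 87
G = 407/164 (G = -¼ + 112/41 = 407/164 ≈ 2.4817)
n(W, C) = -6293/164 + 899*W/164 (n(W, C) = (W - 7)*(407/164 + 3) = (-7 + W)*(899/164) = -6293/164 + 899*W/164)
(m + n(-58, 171))/(15880 + 2550) = (87 + (-6293/164 + (899/164)*(-58)))/(15880 + 2550) = (87 + (-6293/164 - 26071/82))/18430 = (87 - 58435/164)*(1/18430) = -44167/164*1/18430 = -44167/3022520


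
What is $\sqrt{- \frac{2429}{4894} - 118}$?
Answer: $\frac{i \sqrt{2838133374}}{4894} \approx 10.886 i$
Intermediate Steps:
$\sqrt{- \frac{2429}{4894} - 118} = \sqrt{- \frac{579921}{4894}} = \frac{i \sqrt{2838133374}}{4894}$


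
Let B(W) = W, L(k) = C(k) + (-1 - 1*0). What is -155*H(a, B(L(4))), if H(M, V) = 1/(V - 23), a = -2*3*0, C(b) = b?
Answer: 31/4 ≈ 7.7500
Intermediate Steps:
L(k) = -1 + k (L(k) = k + (-1 - 1*0) = k + (-1 + 0) = k - 1 = -1 + k)
a = 0 (a = -6*0 = 0)
H(M, V) = 1/(-23 + V)
-155*H(a, B(L(4))) = -155/(-23 + (-1 + 4)) = -155/(-23 + 3) = -155/(-20) = -155*(-1/20) = 31/4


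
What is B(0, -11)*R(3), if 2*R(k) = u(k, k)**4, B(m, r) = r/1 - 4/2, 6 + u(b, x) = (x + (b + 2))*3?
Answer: -682344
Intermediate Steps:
u(b, x) = 3*b + 3*x (u(b, x) = -6 + (x + (b + 2))*3 = -6 + (x + (2 + b))*3 = -6 + (2 + b + x)*3 = -6 + (6 + 3*b + 3*x) = 3*b + 3*x)
B(m, r) = -2 + r (B(m, r) = r*1 - 4*1/2 = r - 2 = -2 + r)
R(k) = 648*k**4 (R(k) = (3*k + 3*k)**4/2 = (6*k)**4/2 = (1296*k**4)/2 = 648*k**4)
B(0, -11)*R(3) = (-2 - 11)*(648*3**4) = -8424*81 = -13*52488 = -682344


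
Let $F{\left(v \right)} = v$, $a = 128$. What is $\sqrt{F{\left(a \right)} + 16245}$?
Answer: $\sqrt{16373} \approx 127.96$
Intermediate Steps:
$\sqrt{F{\left(a \right)} + 16245} = \sqrt{128 + 16245} = \sqrt{16373}$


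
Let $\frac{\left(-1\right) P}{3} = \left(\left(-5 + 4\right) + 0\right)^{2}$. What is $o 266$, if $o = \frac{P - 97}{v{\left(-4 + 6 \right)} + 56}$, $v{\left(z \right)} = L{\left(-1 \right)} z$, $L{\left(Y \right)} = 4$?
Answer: $- \frac{3325}{8} \approx -415.63$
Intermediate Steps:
$P = -3$ ($P = - 3 \left(\left(-5 + 4\right) + 0\right)^{2} = - 3 \left(-1 + 0\right)^{2} = - 3 \left(-1\right)^{2} = \left(-3\right) 1 = -3$)
$v{\left(z \right)} = 4 z$
$o = - \frac{25}{16}$ ($o = \frac{-3 - 97}{4 \left(-4 + 6\right) + 56} = - \frac{100}{4 \cdot 2 + 56} = - \frac{100}{8 + 56} = - \frac{100}{64} = \left(-100\right) \frac{1}{64} = - \frac{25}{16} \approx -1.5625$)
$o 266 = \left(- \frac{25}{16}\right) 266 = - \frac{3325}{8}$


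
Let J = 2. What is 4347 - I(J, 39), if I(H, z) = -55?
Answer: 4402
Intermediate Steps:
4347 - I(J, 39) = 4347 - 1*(-55) = 4347 + 55 = 4402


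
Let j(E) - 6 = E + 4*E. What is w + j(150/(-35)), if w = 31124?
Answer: 217760/7 ≈ 31109.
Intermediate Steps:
j(E) = 6 + 5*E (j(E) = 6 + (E + 4*E) = 6 + 5*E)
w + j(150/(-35)) = 31124 + (6 + 5*(150/(-35))) = 31124 + (6 + 5*(150*(-1/35))) = 31124 + (6 + 5*(-30/7)) = 31124 + (6 - 150/7) = 31124 - 108/7 = 217760/7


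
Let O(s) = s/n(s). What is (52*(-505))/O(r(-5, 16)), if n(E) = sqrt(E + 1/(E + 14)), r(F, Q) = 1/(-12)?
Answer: 52520*I*sqrt(11523)/167 ≈ 33759.0*I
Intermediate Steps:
r(F, Q) = -1/12
n(E) = sqrt(E + 1/(14 + E))
O(s) = s/sqrt((1 + s*(14 + s))/(14 + s)) (O(s) = s/(sqrt((1 + s*(14 + s))/(14 + s))) = s/sqrt((1 + s*(14 + s))/(14 + s)))
(52*(-505))/O(r(-5, 16)) = (52*(-505))/((-sqrt(14 - 1/12)/sqrt(1 - (14 - 1/12)/12)/12)) = -26260*(-24*sqrt(501)*sqrt(1 - 1/12*167/12)/167) = -26260*(-24*sqrt(501)*sqrt(1 - 167/144)/167) = -26260*(-2*I*sqrt(11523)/167) = -(-52520)*I*sqrt(11523)/167 = 52520*I*sqrt(11523)/167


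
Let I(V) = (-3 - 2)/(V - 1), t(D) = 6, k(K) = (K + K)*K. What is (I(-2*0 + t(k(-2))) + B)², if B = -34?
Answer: 1225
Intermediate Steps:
k(K) = 2*K² (k(K) = (2*K)*K = 2*K²)
I(V) = -5/(-1 + V)
(I(-2*0 + t(k(-2))) + B)² = (-5/(-1 + (-2*0 + 6)) - 34)² = (-5/(-1 + (0 + 6)) - 34)² = (-5/(-1 + 6) - 34)² = (-5/5 - 34)² = (-5*⅕ - 34)² = (-1 - 34)² = (-35)² = 1225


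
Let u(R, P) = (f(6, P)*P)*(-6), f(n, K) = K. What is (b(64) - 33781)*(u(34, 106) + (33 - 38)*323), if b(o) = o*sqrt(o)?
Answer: 2296592339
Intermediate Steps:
b(o) = o**(3/2)
u(R, P) = -6*P**2 (u(R, P) = (P*P)*(-6) = P**2*(-6) = -6*P**2)
(b(64) - 33781)*(u(34, 106) + (33 - 38)*323) = (64**(3/2) - 33781)*(-6*106**2 + (33 - 38)*323) = (512 - 33781)*(-6*11236 - 5*323) = -33269*(-67416 - 1615) = -33269*(-69031) = 2296592339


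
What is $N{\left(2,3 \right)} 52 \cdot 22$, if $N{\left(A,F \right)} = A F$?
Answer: $6864$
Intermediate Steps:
$N{\left(2,3 \right)} 52 \cdot 22 = 2 \cdot 3 \cdot 52 \cdot 22 = 6 \cdot 52 \cdot 22 = 312 \cdot 22 = 6864$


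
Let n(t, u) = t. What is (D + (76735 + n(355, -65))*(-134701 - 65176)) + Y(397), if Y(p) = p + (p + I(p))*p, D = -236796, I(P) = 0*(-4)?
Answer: -15408596720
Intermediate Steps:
I(P) = 0
Y(p) = p + p² (Y(p) = p + (p + 0)*p = p + p*p = p + p²)
(D + (76735 + n(355, -65))*(-134701 - 65176)) + Y(397) = (-236796 + (76735 + 355)*(-134701 - 65176)) + 397*(1 + 397) = (-236796 + 77090*(-199877)) + 397*398 = (-236796 - 15408517930) + 158006 = -15408754726 + 158006 = -15408596720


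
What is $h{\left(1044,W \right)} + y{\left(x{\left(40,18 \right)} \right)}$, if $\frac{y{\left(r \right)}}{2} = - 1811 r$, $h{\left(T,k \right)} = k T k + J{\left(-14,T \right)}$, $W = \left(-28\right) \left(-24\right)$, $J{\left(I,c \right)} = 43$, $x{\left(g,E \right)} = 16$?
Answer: $471395787$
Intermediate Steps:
$W = 672$
$h{\left(T,k \right)} = 43 + T k^{2}$ ($h{\left(T,k \right)} = k T k + 43 = T k k + 43 = T k^{2} + 43 = 43 + T k^{2}$)
$y{\left(r \right)} = - 3622 r$ ($y{\left(r \right)} = 2 \left(- 1811 r\right) = - 3622 r$)
$h{\left(1044,W \right)} + y{\left(x{\left(40,18 \right)} \right)} = \left(43 + 1044 \cdot 672^{2}\right) - 57952 = \left(43 + 1044 \cdot 451584\right) - 57952 = \left(43 + 471453696\right) - 57952 = 471453739 - 57952 = 471395787$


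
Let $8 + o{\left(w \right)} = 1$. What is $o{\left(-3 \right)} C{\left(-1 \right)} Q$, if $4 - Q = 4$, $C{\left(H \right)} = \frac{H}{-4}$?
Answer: $0$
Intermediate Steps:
$C{\left(H \right)} = - \frac{H}{4}$ ($C{\left(H \right)} = H \left(- \frac{1}{4}\right) = - \frac{H}{4}$)
$o{\left(w \right)} = -7$ ($o{\left(w \right)} = -8 + 1 = -7$)
$Q = 0$ ($Q = 4 - 4 = 0$)
$o{\left(-3 \right)} C{\left(-1 \right)} Q = - 7 \left(\left(- \frac{1}{4}\right) \left(-1\right)\right) 0 = \left(-7\right) \frac{1}{4} \cdot 0 = \left(- \frac{7}{4}\right) 0 = 0$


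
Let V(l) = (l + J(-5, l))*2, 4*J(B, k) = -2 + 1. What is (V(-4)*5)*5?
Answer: -425/2 ≈ -212.50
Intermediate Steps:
J(B, k) = -¼ (J(B, k) = (-2 + 1)/4 = (¼)*(-1) = -¼)
V(l) = -½ + 2*l (V(l) = (l - ¼)*2 = (-¼ + l)*2 = -½ + 2*l)
(V(-4)*5)*5 = ((-½ + 2*(-4))*5)*5 = ((-½ - 8)*5)*5 = -17/2*5*5 = -85/2*5 = -425/2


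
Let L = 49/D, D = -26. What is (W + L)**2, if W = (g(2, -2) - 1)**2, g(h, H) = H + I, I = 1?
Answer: 3025/676 ≈ 4.4749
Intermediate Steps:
g(h, H) = 1 + H (g(h, H) = H + 1 = 1 + H)
W = 4 (W = ((1 - 2) - 1)**2 = (-1 - 1)**2 = (-2)**2 = 4)
L = -49/26 (L = 49/(-26) = 49*(-1/26) = -49/26 ≈ -1.8846)
(W + L)**2 = (4 - 49/26)**2 = (55/26)**2 = 3025/676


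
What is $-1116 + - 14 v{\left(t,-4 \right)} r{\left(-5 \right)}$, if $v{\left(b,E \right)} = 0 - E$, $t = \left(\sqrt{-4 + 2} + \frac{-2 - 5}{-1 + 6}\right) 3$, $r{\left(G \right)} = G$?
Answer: $-836$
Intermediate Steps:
$t = - \frac{21}{5} + 3 i \sqrt{2}$ ($t = \left(\sqrt{-2} - \frac{7}{5}\right) 3 = \left(i \sqrt{2} - \frac{7}{5}\right) 3 = \left(- \frac{7}{5} + i \sqrt{2}\right) 3 = - \frac{21}{5} + 3 i \sqrt{2} \approx -4.2 + 4.2426 i$)
$v{\left(b,E \right)} = - E$
$-1116 + - 14 v{\left(t,-4 \right)} r{\left(-5 \right)} = -1116 + - 14 \left(\left(-1\right) \left(-4\right)\right) \left(-5\right) = -1116 + \left(-14\right) 4 \left(-5\right) = -1116 - -280 = -1116 + 280 = -836$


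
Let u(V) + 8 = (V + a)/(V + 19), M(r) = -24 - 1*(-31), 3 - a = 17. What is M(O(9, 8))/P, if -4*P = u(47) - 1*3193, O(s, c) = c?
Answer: 56/6401 ≈ 0.0087486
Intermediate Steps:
a = -14 (a = 3 - 1*17 = 3 - 17 = -14)
M(r) = 7 (M(r) = -24 + 31 = 7)
u(V) = -8 + (-14 + V)/(19 + V) (u(V) = -8 + (V - 14)/(V + 19) = -8 + (-14 + V)/(19 + V))
P = 6401/8 (P = -((-166 - 7*47)/(19 + 47) - 1*3193)/4 = -((-166 - 329)/66 - 3193)/4 = -((1/66)*(-495) - 3193)/4 = -(-15/2 - 3193)/4 = -1/4*(-6401/2) = 6401/8 ≈ 800.13)
M(O(9, 8))/P = 7/(6401/8) = 7*(8/6401) = 56/6401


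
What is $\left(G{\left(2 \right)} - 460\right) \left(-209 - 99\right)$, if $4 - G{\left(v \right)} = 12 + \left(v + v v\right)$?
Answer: $145992$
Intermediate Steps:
$G{\left(v \right)} = -8 - v - v^{2}$ ($G{\left(v \right)} = 4 - \left(12 + \left(v + v v\right)\right) = 4 - \left(12 + \left(v + v^{2}\right)\right) = 4 - \left(12 + v + v^{2}\right) = -8 - v - v^{2}$)
$\left(G{\left(2 \right)} - 460\right) \left(-209 - 99\right) = \left(\left(-8 - 2 - 2^{2}\right) - 460\right) \left(-209 - 99\right) = \left(\left(-8 - 2 - 4\right) - 460\right) \left(-308\right) = \left(-14 - 460\right) \left(-308\right) = \left(-474\right) \left(-308\right) = 145992$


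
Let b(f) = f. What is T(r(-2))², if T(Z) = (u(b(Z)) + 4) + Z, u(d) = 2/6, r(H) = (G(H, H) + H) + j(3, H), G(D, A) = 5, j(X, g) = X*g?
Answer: 16/9 ≈ 1.7778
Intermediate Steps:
r(H) = 5 + 4*H (r(H) = (5 + H) + 3*H = 5 + 4*H)
u(d) = ⅓ (u(d) = 2*(⅙) = ⅓)
T(Z) = 13/3 + Z (T(Z) = (⅓ + 4) + Z = 13/3 + Z)
T(r(-2))² = (13/3 + (5 + 4*(-2)))² = (13/3 + (5 - 8))² = (13/3 - 3)² = (4/3)² = 16/9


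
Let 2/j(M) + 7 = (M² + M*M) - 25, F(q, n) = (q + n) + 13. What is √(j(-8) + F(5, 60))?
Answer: √11235/12 ≈ 8.8329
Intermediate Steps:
F(q, n) = 13 + n + q (F(q, n) = (n + q) + 13 = 13 + n + q)
j(M) = 2/(-32 + 2*M²) (j(M) = 2/(-7 + ((M² + M*M) - 25)) = 2/(-7 + ((M² + M²) - 25)) = 2/(-7 + (2*M² - 25)) = 2/(-7 + (-25 + 2*M²)) = 2/(-32 + 2*M²))
√(j(-8) + F(5, 60)) = √(1/(-16 + (-8)²) + (13 + 60 + 5)) = √(1/(-16 + 64) + 78) = √(1/48 + 78) = √(3745/48) = √11235/12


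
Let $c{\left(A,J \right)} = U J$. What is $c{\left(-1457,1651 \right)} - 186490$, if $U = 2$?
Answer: $-183188$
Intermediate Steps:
$c{\left(A,J \right)} = 2 J$
$c{\left(-1457,1651 \right)} - 186490 = 2 \cdot 1651 - 186490 = 3302 - 186490 = -183188$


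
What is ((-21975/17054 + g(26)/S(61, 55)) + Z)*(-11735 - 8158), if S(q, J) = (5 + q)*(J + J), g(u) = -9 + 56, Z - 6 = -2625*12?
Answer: 12928776086015791/20635340 ≈ 6.2654e+8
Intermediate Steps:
Z = -31494 (Z = 6 - 2625*12 = 6 - 31500 = -31494)
g(u) = 47
S(q, J) = 2*J*(5 + q) (S(q, J) = (5 + q)*(2*J) = 2*J*(5 + q))
((-21975/17054 + g(26)/S(61, 55)) + Z)*(-11735 - 8158) = ((-21975/17054 + 47/((2*55*(5 + 61)))) - 31494)*(-11735 - 8158) = ((-21975*1/17054 + 47/((2*55*66))) - 31494)*(-19893) = ((-21975/17054 + 47/7260) - 31494)*(-19893) = (-79368481/61906020 - 31494)*(-19893) = -1949747562361/61906020*(-19893) = 12928776086015791/20635340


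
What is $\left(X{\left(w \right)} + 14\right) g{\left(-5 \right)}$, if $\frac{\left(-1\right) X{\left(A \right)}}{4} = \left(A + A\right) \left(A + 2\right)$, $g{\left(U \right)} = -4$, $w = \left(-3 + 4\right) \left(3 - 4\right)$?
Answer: $-88$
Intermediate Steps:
$w = -1$ ($w = 1 \left(-1\right) = -1$)
$X{\left(A \right)} = - 8 A \left(2 + A\right)$ ($X{\left(A \right)} = - 4 \left(A + A\right) \left(A + 2\right) = - 4 \cdot 2 A \left(2 + A\right) = - 8 A \left(2 + A\right)$)
$\left(X{\left(w \right)} + 14\right) g{\left(-5 \right)} = \left(\left(-8\right) \left(-1\right) \left(2 - 1\right) + 14\right) \left(-4\right) = \left(\left(-8\right) \left(-1\right) 1 + 14\right) \left(-4\right) = \left(8 + 14\right) \left(-4\right) = 22 \left(-4\right) = -88$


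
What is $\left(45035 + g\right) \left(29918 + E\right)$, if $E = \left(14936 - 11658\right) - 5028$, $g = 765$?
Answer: $1290094400$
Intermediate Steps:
$E = -1750$ ($E = 3278 - 5028 = -1750$)
$\left(45035 + g\right) \left(29918 + E\right) = \left(45035 + 765\right) \left(29918 - 1750\right) = 45800 \cdot 28168 = 1290094400$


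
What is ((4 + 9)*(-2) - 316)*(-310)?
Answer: 106020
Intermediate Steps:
((4 + 9)*(-2) - 316)*(-310) = (13*(-2) - 316)*(-310) = (-26 - 316)*(-310) = -342*(-310) = 106020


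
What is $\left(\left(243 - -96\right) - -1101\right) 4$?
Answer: $5760$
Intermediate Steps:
$\left(\left(243 - -96\right) - -1101\right) 4 = \left(\left(243 + 96\right) + 1101\right) 4 = \left(339 + 1101\right) 4 = 1440 \cdot 4 = 5760$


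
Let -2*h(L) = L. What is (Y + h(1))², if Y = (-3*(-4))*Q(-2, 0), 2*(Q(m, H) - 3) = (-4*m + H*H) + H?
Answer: 27889/4 ≈ 6972.3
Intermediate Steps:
h(L) = -L/2
Q(m, H) = 3 + H/2 + H²/2 - 2*m (Q(m, H) = 3 + ((-4*m + H*H) + H)/2 = 3 + ((-4*m + H²) + H)/2 = 3 + ((H² - 4*m) + H)/2 = 3 + (H + H² - 4*m)/2 = 3 + (H/2 + H²/2 - 2*m) = 3 + H/2 + H²/2 - 2*m)
Y = 84 (Y = (-3*(-4))*(3 + (½)*0 + (½)*0² - 2*(-2)) = 12*(3 + 0 + (½)*0 + 4) = 12*(3 + 0 + 0 + 4) = 12*7 = 84)
(Y + h(1))² = (84 - ½*1)² = (84 - ½)² = (167/2)² = 27889/4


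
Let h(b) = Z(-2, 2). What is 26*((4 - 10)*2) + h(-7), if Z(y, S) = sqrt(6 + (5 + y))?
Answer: -309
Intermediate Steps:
Z(y, S) = sqrt(11 + y)
h(b) = 3 (h(b) = sqrt(11 - 2) = sqrt(9) = 3)
26*((4 - 10)*2) + h(-7) = 26*((4 - 10)*2) + 3 = 26*(-6*2) + 3 = 26*(-12) + 3 = -312 + 3 = -309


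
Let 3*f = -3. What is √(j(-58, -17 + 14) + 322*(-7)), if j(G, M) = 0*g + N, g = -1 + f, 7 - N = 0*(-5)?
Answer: I*√2247 ≈ 47.403*I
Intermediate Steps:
f = -1 (f = (⅓)*(-3) = -1)
N = 7 (N = 7 - 0*(-5) = 7 - 1*0 = 7 + 0 = 7)
g = -2 (g = -1 - 1 = -2)
j(G, M) = 7 (j(G, M) = 0*(-2) + 7 = 0 + 7 = 7)
√(j(-58, -17 + 14) + 322*(-7)) = √(7 + 322*(-7)) = √(7 - 2254) = √(-2247) = I*√2247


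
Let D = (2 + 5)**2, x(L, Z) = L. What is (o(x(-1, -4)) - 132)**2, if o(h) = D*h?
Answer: 32761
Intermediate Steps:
D = 49 (D = 7**2 = 49)
o(h) = 49*h
(o(x(-1, -4)) - 132)**2 = (49*(-1) - 132)**2 = (-49 - 132)**2 = (-181)**2 = 32761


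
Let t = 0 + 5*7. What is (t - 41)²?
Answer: 36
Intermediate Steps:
t = 35 (t = 0 + 35 = 35)
(t - 41)² = (35 - 41)² = (-6)² = 36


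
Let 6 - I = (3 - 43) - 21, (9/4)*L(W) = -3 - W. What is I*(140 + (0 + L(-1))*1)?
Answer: 83884/9 ≈ 9320.4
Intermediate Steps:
L(W) = -4/3 - 4*W/9 (L(W) = 4*(-3 - W)/9 = -4/3 - 4*W/9)
I = 67 (I = 6 - ((3 - 43) - 21) = 6 - (-40 - 21) = 6 - 1*(-61) = 6 + 61 = 67)
I*(140 + (0 + L(-1))*1) = 67*(140 + (0 + (-4/3 - 4/9*(-1)))*1) = 67*(140 + (0 + (-4/3 + 4/9))*1) = 67*(140 + (0 - 8/9)*1) = 67*(140 - 8/9*1) = 67*(140 - 8/9) = 67*(1252/9) = 83884/9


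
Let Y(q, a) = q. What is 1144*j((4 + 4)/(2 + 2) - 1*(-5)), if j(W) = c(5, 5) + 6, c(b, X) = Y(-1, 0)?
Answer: 5720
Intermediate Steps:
c(b, X) = -1
j(W) = 5 (j(W) = -1 + 6 = 5)
1144*j((4 + 4)/(2 + 2) - 1*(-5)) = 1144*5 = 5720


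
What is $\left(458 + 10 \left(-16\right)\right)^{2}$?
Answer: $88804$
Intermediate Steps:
$\left(458 + 10 \left(-16\right)\right)^{2} = \left(458 - 160\right)^{2} = 298^{2} = 88804$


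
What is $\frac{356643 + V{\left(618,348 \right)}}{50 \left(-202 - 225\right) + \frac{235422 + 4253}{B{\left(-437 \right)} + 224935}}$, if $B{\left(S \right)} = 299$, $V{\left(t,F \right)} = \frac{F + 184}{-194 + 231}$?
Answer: $- \frac{2972260614582}{177914730325} \approx -16.706$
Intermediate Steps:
$V{\left(t,F \right)} = \frac{184}{37} + \frac{F}{37}$ ($V{\left(t,F \right)} = \frac{184 + F}{37} = \left(184 + F\right) \frac{1}{37} = \frac{184}{37} + \frac{F}{37}$)
$\frac{356643 + V{\left(618,348 \right)}}{50 \left(-202 - 225\right) + \frac{235422 + 4253}{B{\left(-437 \right)} + 224935}} = \frac{356643 + \left(\frac{184}{37} + \frac{1}{37} \cdot 348\right)}{50 \left(-202 - 225\right) + \frac{235422 + 4253}{299 + 224935}} = \frac{356643 + \left(\frac{184}{37} + \frac{348}{37}\right)}{50 \left(-427\right) + \frac{239675}{225234}} = \frac{356643 + \frac{532}{37}}{-21350 + 239675 \cdot \frac{1}{225234}} = \frac{13196323}{37 \left(-21350 + \frac{239675}{225234}\right)} = \frac{13196323}{37 \left(- \frac{4808506225}{225234}\right)} = \frac{13196323}{37} \left(- \frac{225234}{4808506225}\right) = - \frac{2972260614582}{177914730325}$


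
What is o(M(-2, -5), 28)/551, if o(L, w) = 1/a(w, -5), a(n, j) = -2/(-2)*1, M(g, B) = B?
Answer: 1/551 ≈ 0.0018149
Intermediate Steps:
a(n, j) = 1 (a(n, j) = -2*(-½)*1 = 1*1 = 1)
o(L, w) = 1 (o(L, w) = 1/1 = 1)
o(M(-2, -5), 28)/551 = 1/551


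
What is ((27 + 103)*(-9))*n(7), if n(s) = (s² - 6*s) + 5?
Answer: -14040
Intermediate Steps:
n(s) = 5 + s² - 6*s
((27 + 103)*(-9))*n(7) = ((27 + 103)*(-9))*(5 + 7² - 6*7) = (130*(-9))*(5 + 49 - 42) = -1170*12 = -14040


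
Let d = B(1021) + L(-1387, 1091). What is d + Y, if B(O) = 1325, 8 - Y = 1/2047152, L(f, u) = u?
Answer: 4962296447/2047152 ≈ 2424.0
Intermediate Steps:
Y = 16377215/2047152 (Y = 8 - 1/2047152 = 16377215/2047152 ≈ 8.0000)
d = 2416 (d = 1325 + 1091 = 2416)
d + Y = 2416 + 16377215/2047152 = 4962296447/2047152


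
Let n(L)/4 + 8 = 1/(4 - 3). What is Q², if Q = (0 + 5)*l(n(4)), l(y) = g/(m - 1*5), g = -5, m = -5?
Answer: 25/4 ≈ 6.2500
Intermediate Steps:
n(L) = -28 (n(L) = -32 + 4/(4 - 3) = -32 + 4/1 = -32 + 4*1 = -32 + 4 = -28)
l(y) = ½ (l(y) = -5/(-5 - 1*5) = -5/(-5 - 5) = -5/(-10) = -5*(-⅒) = ½)
Q = 5/2 (Q = (0 + 5)*(½) = 5*(½) = 5/2 ≈ 2.5000)
Q² = (5/2)² = 25/4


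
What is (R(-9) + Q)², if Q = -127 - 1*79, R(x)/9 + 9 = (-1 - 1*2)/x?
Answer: 80656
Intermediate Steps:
R(x) = -81 - 27/x (R(x) = -81 + 9*((-1 - 1*2)/x) = -81 + 9*((-1 - 2)/x) = -81 + 9*(-3/x) = -81 - 27/x)
Q = -206 (Q = -127 - 79 = -206)
(R(-9) + Q)² = ((-81 - 27/(-9)) - 206)² = ((-81 - 27*(-⅑)) - 206)² = ((-81 + 3) - 206)² = (-78 - 206)² = (-284)² = 80656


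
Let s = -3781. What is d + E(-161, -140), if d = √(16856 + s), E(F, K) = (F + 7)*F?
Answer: 24794 + 5*√523 ≈ 24908.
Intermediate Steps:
E(F, K) = F*(7 + F) (E(F, K) = (7 + F)*F = F*(7 + F))
d = 5*√523 (d = √(16856 - 3781) = √13075 = 5*√523 ≈ 114.35)
d + E(-161, -140) = 5*√523 - 161*(7 - 161) = 5*√523 - 161*(-154) = 5*√523 + 24794 = 24794 + 5*√523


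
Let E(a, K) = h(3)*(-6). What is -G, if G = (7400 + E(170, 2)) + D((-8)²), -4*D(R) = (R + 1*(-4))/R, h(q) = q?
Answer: -472433/64 ≈ -7381.8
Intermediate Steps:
E(a, K) = -18 (E(a, K) = 3*(-6) = -18)
D(R) = -(-4 + R)/(4*R) (D(R) = -(R + 1*(-4))/(4*R) = -(R - 4)/(4*R) = -(-4 + R)/(4*R))
G = 472433/64 (G = (7400 - 18) + (4 - 1*(-8)²)/(4*((-8)²)) = 7382 + (¼)*(4 - 1*64)/64 = 7382 + (¼)*(1/64)*(4 - 64) = 7382 + (¼)*(1/64)*(-60) = 7382 - 15/64 = 472433/64 ≈ 7381.8)
-G = -1*472433/64 = -472433/64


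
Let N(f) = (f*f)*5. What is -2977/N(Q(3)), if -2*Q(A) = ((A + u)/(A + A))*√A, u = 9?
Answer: -2977/15 ≈ -198.47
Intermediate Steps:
Q(A) = -(9 + A)/(4*√A) (Q(A) = -(A + 9)/(A + A)*√A/2 = -(9 + A)/((2*A))*√A/2 = -(9 + A)*(1/(2*A))*√A/2 = -(9 + A)/(2*A)*√A/2 = -(9 + A)/(4*√A))
N(f) = 5*f² (N(f) = f²*5 = 5*f²)
-2977/N(Q(3)) = -2977*48/(5*(-9 - 1*3)²) = -2977*48/(5*(-9 - 3)²) = -2977/(5*((¼)*(√3/3)*(-12))²) = -2977/(5*(-√3)²) = -2977/(5*3) = -2977/15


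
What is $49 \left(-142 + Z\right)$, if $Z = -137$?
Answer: $-13671$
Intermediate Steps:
$49 \left(-142 + Z\right) = 49 \left(-142 - 137\right) = 49 \left(-279\right) = -13671$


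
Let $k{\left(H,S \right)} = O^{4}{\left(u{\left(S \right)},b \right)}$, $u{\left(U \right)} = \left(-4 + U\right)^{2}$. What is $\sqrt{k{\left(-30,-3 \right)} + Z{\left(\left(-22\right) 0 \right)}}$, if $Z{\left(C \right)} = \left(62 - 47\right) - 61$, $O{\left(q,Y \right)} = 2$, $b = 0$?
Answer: $i \sqrt{30} \approx 5.4772 i$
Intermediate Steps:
$k{\left(H,S \right)} = 16$ ($k{\left(H,S \right)} = 2^{4} = 16$)
$Z{\left(C \right)} = -46$ ($Z{\left(C \right)} = 15 - 61 = -46$)
$\sqrt{k{\left(-30,-3 \right)} + Z{\left(\left(-22\right) 0 \right)}} = \sqrt{16 - 46} = \sqrt{-30} = i \sqrt{30}$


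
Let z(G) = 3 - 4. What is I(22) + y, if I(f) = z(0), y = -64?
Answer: -65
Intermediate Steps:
z(G) = -1
I(f) = -1
I(22) + y = -1 - 64 = -65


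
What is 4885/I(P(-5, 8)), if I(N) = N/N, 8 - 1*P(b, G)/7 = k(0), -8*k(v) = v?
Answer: 4885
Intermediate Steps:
k(v) = -v/8
P(b, G) = 56 (P(b, G) = 56 - (-7)*0/8 = 56 - 7*0 = 56 + 0 = 56)
I(N) = 1
4885/I(P(-5, 8)) = 4885/1 = 4885*1 = 4885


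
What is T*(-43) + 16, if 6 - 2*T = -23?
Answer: -1215/2 ≈ -607.50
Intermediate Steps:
T = 29/2 (T = 3 - 1/2*(-23) = 3 + 23/2 = 29/2 ≈ 14.500)
T*(-43) + 16 = (29/2)*(-43) + 16 = -1247/2 + 16 = -1215/2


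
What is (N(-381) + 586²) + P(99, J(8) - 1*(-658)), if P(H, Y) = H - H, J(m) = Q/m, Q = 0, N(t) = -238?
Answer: 343158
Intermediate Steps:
J(m) = 0 (J(m) = 0/m = 0)
P(H, Y) = 0
(N(-381) + 586²) + P(99, J(8) - 1*(-658)) = (-238 + 586²) + 0 = (-238 + 343396) + 0 = 343158 + 0 = 343158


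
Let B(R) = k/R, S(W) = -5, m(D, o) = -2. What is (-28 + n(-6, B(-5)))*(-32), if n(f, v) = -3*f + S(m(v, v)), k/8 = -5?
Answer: 480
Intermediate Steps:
k = -40 (k = 8*(-5) = -40)
B(R) = -40/R
n(f, v) = -5 - 3*f (n(f, v) = -3*f - 5 = -5 - 3*f)
(-28 + n(-6, B(-5)))*(-32) = (-28 + (-5 - 3*(-6)))*(-32) = (-28 + (-5 + 18))*(-32) = (-28 + 13)*(-32) = -15*(-32) = 480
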